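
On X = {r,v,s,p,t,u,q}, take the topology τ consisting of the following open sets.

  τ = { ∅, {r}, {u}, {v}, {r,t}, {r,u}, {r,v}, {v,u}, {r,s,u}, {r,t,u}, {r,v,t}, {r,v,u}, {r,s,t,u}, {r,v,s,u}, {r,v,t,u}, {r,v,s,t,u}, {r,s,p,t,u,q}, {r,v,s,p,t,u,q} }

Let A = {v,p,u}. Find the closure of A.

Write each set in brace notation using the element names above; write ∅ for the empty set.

closure: X∖int(X∖A) = X∖{r,t} = {v,s,p,u,q}

{v,s,p,u,q}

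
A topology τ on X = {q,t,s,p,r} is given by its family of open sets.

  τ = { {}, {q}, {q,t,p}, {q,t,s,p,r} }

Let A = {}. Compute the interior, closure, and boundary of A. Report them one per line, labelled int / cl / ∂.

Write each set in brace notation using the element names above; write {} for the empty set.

int(A) = {}
cl(A)  = {}
∂A     = {}

U open, U⊆A: {}. int(A) = ⋃ = {}
X∖A={q,t,s,p,r}, int(X∖A)={q,t,s,p,r}, hence cl(A)={}
∂A: remove int from cl → {}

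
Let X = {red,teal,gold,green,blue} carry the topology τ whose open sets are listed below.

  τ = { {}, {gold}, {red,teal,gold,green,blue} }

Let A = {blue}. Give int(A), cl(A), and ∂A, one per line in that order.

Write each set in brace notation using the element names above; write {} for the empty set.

int(A) = {}
cl(A)  = {red,teal,green,blue}
∂A     = {red,teal,green,blue}

open subsets of A: {}; so int(A) = {}
closure: X∖int(X∖A) = X∖{gold} = {red,teal,green,blue}
∂A = {red,teal,green,blue} minus {} = {red,teal,green,blue}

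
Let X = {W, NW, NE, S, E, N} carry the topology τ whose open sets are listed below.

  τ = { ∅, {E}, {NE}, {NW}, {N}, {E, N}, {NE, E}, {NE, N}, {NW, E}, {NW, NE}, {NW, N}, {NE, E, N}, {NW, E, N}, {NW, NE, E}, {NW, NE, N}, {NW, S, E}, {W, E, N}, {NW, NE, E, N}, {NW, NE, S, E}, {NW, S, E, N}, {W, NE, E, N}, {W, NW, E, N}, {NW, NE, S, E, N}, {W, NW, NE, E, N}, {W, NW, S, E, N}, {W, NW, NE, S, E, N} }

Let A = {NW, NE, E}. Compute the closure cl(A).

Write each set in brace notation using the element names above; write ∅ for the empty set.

{W, NW, NE, S, E}

X∖A={W, S, N}, int(X∖A)={N}, hence cl(A)={W, NW, NE, S, E}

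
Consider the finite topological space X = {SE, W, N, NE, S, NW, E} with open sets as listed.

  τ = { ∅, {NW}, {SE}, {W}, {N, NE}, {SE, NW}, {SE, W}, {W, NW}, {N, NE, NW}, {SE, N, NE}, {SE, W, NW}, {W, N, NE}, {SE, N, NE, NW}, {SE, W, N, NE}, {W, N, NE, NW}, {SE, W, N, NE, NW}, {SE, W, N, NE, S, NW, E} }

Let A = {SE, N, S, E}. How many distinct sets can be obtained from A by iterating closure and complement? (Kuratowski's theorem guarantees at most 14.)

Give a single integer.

10

complement {W, NE, NW}; its interior {W, NW}; cl(A) = X∖{W, NW} = {SE, N, NE, S, E}
With k = closure, c = complement:
  1. A     = {SE, N, S, E}
  2. kA    = {SE, N, NE, S, E}
  3. cA    = {W, NE, NW}
  4. ckA   = {W, NW}
  5. kcA   = {W, N, NE, S, NW, E}
  6. kckA  = {W, S, NW, E}
  7. ckcA  = {SE}
  8. ckckA = {SE, N, NE}
  9. kckcA = {SE, S, E}
  10. ckckcA = {W, N, NE, NW}
k, c of each give nothing new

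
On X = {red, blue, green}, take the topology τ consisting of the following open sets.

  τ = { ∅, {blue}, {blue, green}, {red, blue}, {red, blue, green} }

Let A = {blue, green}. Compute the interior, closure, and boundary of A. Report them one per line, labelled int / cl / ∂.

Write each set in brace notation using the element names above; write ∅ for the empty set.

int(A) = {blue, green}
cl(A)  = {red, blue, green}
∂A     = {red}

U open, U⊆A: ∅, {blue}, {blue, green}. int(A) = ⋃ = {blue, green}
X∖A={red}, int(X∖A)=∅, hence cl(A)={red, blue, green}
∂A: remove int from cl → {red}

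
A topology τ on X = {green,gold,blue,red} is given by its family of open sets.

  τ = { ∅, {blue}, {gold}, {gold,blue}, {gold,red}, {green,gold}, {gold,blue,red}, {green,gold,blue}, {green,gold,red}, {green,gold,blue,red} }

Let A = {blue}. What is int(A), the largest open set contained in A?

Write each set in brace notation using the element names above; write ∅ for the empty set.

{blue}

U open, U⊆A: ∅, {blue}. int(A) = ⋃ = {blue}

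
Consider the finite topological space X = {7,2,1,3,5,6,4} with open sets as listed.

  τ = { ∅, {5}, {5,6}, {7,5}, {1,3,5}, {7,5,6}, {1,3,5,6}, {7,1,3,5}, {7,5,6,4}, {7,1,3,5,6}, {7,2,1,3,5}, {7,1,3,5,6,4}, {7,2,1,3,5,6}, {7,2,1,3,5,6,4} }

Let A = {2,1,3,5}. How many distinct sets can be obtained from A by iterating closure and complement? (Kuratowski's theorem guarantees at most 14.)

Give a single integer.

6

complement {7,6,4}; its interior ∅; cl(A) = X∖∅ = {7,2,1,3,5,6,4}
With k = closure, c = complement:
  1. A     = {2,1,3,5}
  2. kA    = {7,2,1,3,5,6,4}
  3. cA    = {7,6,4}
  4. ckA   = ∅
  5. kcA   = {7,2,6,4}
  6. ckcA  = {1,3,5}
k, c of each give nothing new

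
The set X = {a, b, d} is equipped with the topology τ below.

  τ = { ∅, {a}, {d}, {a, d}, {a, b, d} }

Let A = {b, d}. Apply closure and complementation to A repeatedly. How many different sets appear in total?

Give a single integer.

4

complement {a}; its interior {a}; cl(A) = X∖{a} = {b, d}
With k = closure, c = complement:
  1. A     = {b, d}
  2. cA    = {a}
  3. kcA   = {a, b}
  4. ckcA  = {d}
k, c of each give nothing new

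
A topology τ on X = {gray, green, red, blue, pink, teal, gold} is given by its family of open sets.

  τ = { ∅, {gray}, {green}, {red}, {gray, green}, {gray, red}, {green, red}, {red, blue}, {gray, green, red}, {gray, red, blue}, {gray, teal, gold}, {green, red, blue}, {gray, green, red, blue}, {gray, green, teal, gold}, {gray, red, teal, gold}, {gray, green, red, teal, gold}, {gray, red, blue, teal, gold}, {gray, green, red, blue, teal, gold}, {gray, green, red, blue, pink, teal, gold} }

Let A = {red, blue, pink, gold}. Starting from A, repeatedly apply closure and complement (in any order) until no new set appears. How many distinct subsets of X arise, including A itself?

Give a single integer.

8

closure: X∖int(X∖A) = X∖{gray, green} = {red, blue, pink, teal, gold}
Let k=closure and c=complement:
  1. A     = {red, blue, pink, gold}
  2. kA    = {red, blue, pink, teal, gold}
  3. cA    = {gray, green, teal}
  4. ckA   = {gray, green}
  5. kcA   = {gray, green, pink, teal, gold}
  6. ckcA  = {red, blue}
  7. kckcA = {red, blue, pink}
  8. ckckcA = {gray, green, teal, gold}
— saturated at 8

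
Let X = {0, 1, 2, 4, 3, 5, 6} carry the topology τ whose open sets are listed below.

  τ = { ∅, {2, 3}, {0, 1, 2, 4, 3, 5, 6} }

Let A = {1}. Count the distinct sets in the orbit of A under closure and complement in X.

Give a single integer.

6

closure: X∖int(X∖A) = X∖{2, 3} = {0, 1, 4, 5, 6}
Let k=closure and c=complement:
  1. A     = {1}
  2. kA    = {0, 1, 4, 5, 6}
  3. cA    = {0, 2, 4, 3, 5, 6}
  4. ckA   = {2, 3}
  5. kcA   = {0, 1, 2, 4, 3, 5, 6}
  6. ckcA  = ∅
— saturated at 6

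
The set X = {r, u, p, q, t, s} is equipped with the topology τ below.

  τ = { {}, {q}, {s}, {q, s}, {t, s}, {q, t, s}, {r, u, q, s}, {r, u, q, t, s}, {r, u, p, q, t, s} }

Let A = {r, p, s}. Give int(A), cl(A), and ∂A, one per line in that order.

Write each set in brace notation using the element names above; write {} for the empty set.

int(A) = {s}
cl(A)  = {r, u, p, t, s}
∂A     = {r, u, p, t}

open subsets of A: {}, {s}; so int(A) = {s}
closure: X∖int(X∖A) = X∖{q} = {r, u, p, t, s}
∂A = {r, u, p, t, s} minus {s} = {r, u, p, t}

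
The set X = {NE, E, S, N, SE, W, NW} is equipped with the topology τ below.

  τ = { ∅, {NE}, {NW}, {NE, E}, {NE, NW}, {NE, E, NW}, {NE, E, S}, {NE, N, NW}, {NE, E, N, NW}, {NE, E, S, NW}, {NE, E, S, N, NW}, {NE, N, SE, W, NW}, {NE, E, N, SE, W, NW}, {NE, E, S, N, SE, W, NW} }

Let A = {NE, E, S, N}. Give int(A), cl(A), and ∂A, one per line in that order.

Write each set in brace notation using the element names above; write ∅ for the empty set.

int(A) = {NE, E, S}
cl(A)  = {NE, E, S, N, SE, W}
∂A     = {N, SE, W}

open subsets of A: ∅, {NE}, {NE, E}, {NE, E, S}; so int(A) = {NE, E, S}
closure: X∖int(X∖A) = X∖{NW} = {NE, E, S, N, SE, W}
∂A = {NE, E, S, N, SE, W} minus {NE, E, S} = {N, SE, W}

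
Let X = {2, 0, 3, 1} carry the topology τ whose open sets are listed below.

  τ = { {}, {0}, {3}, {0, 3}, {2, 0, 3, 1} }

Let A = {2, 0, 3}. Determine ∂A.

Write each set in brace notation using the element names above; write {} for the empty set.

{2, 1}

interior: largest open inside A is {0, 3} (from {}, {0}, {3}, {0, 3})
cl via duality: int({1}) = {}, so X∖{} = {2, 0, 3, 1}
cl∖int = {2, 1}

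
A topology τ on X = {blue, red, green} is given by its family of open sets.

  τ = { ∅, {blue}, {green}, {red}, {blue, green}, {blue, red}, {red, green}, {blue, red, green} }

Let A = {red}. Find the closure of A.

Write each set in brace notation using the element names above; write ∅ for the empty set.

{red}

complement {blue, green}; its interior {blue, green}; cl(A) = X∖{blue, green} = {red}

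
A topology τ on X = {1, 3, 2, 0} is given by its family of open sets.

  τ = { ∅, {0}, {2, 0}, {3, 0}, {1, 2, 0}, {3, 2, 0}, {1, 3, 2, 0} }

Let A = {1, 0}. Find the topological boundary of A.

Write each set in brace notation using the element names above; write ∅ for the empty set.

U open, U⊆A: ∅, {0}. int(A) = ⋃ = {0}
X∖A={3, 2}, int(X∖A)=∅, hence cl(A)={1, 3, 2, 0}
∂A: remove int from cl → {1, 3, 2}

{1, 3, 2}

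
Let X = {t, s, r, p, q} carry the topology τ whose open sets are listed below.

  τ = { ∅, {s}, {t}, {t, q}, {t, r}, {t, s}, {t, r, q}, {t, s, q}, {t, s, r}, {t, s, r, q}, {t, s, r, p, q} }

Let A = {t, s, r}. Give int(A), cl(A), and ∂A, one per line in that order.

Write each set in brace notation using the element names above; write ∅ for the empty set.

int(A) = {t, s, r}
cl(A)  = {t, s, r, p, q}
∂A     = {p, q}

interior: largest open inside A is {t, s, r} (from ∅, {t}, {s}, {t, r}, {t, s}, {t, s, r})
cl via duality: int({p, q}) = ∅, so X∖∅ = {t, s, r, p, q}
cl∖int = {p, q}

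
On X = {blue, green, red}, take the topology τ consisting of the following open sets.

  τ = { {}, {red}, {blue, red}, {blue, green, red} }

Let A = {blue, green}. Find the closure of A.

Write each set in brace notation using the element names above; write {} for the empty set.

{blue, green}

complement {red}; its interior {red}; cl(A) = X∖{red} = {blue, green}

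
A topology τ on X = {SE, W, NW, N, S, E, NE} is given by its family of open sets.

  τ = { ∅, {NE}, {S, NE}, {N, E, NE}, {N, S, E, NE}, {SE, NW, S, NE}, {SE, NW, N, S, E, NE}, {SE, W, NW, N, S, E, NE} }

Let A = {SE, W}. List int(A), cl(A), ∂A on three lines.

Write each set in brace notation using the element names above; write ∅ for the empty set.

int(A) = ∅
cl(A)  = {SE, W, NW}
∂A     = {SE, W, NW}

open subsets of A: ∅; so int(A) = ∅
closure: X∖int(X∖A) = X∖{N, S, E, NE} = {SE, W, NW}
∂A = {SE, W, NW} minus ∅ = {SE, W, NW}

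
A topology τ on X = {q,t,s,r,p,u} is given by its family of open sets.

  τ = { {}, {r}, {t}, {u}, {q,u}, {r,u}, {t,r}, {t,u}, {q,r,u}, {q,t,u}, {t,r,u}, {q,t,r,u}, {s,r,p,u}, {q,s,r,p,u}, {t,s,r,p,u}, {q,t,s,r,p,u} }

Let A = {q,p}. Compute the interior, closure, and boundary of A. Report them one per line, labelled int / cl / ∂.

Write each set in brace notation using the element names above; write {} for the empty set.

open subsets of A: {}; so int(A) = {}
closure: X∖int(X∖A) = X∖{t,r,u} = {q,s,p}
∂A = {q,s,p} minus {} = {q,s,p}

int(A) = {}
cl(A)  = {q,s,p}
∂A     = {q,s,p}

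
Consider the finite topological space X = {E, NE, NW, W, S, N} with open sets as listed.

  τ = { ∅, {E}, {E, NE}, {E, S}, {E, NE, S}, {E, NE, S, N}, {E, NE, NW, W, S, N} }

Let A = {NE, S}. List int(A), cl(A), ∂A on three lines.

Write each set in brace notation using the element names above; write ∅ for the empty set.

opens ⊆ A: ∅; union → int = ∅
complement {E, NW, W, N}; its interior {E}; cl(A) = X∖{E} = {NE, NW, W, S, N}
boundary = {NE, NW, W, S, N} ∖ ∅ = {NE, NW, W, S, N}

int(A) = ∅
cl(A)  = {NE, NW, W, S, N}
∂A     = {NE, NW, W, S, N}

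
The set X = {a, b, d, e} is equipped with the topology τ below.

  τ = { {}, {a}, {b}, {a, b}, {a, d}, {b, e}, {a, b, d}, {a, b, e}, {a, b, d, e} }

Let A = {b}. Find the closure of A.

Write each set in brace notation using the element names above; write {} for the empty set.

{b, e}

X∖A={a, d, e}, int(X∖A)={a, d}, hence cl(A)={b, e}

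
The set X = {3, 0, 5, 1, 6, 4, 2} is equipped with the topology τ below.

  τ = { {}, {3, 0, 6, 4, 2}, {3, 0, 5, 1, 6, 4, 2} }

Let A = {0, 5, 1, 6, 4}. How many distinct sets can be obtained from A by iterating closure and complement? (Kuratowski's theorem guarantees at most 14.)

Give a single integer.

4

closure: X∖int(X∖A) = X∖{} = {3, 0, 5, 1, 6, 4, 2}
Let k=closure and c=complement:
  1. A     = {0, 5, 1, 6, 4}
  2. kA    = {3, 0, 5, 1, 6, 4, 2}
  3. cA    = {3, 2}
  4. ckA   = {}
— saturated at 4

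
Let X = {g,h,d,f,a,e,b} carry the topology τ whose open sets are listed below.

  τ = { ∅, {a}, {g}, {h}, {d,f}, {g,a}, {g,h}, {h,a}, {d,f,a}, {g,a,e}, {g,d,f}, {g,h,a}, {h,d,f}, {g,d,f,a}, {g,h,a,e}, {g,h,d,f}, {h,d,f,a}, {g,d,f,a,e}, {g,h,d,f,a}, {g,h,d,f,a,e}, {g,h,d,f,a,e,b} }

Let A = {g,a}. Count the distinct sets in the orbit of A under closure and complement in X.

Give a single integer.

6

closure: X∖int(X∖A) = X∖{h,d,f} = {g,a,e,b}
Let k=closure and c=complement:
  1. A     = {g,a}
  2. kA    = {g,a,e,b}
  3. cA    = {h,d,f,e,b}
  4. ckA   = {h,d,f}
  5. kckA  = {h,d,f,b}
  6. ckckA = {g,a,e}
— saturated at 6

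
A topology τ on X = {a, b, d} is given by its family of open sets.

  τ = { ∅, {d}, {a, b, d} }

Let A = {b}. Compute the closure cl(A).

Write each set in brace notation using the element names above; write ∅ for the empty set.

complement {a, d}; its interior {d}; cl(A) = X∖{d} = {a, b}

{a, b}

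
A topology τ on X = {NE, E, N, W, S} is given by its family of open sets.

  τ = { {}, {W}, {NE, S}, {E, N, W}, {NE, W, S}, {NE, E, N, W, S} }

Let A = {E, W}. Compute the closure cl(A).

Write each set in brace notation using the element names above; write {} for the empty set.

{E, N, W}

closure: X∖int(X∖A) = X∖{NE, S} = {E, N, W}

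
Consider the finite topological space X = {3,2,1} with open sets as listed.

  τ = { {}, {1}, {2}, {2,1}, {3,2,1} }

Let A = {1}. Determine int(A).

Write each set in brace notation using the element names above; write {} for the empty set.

interior: largest open inside A is {1} (from {}, {1})

{1}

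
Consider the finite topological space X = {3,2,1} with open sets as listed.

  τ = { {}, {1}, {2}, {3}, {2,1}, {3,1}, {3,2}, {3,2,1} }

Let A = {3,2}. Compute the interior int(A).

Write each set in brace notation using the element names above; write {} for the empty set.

interior: largest open inside A is {3,2} (from {}, {2}, {3}, {3,2})

{3,2}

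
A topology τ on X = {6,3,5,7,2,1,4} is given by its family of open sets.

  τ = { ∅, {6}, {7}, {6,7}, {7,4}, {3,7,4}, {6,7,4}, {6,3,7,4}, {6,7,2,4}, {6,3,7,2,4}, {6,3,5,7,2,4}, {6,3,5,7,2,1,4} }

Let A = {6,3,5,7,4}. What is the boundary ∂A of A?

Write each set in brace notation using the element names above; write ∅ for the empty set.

{5,2,1}

opens ⊆ A: ∅, {7}, {6}, {6,7}, {7,4}, {3,7,4}, {6,7,4}, {6,3,7,4}; union → int = {6,3,7,4}
complement {2,1}; its interior ∅; cl(A) = X∖∅ = {6,3,5,7,2,1,4}
boundary = {6,3,5,7,2,1,4} ∖ {6,3,7,4} = {5,2,1}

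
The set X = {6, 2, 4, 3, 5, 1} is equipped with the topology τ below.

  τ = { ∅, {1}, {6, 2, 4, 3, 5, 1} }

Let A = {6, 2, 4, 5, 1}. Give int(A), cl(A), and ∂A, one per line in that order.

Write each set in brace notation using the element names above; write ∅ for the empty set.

int(A) = {1}
cl(A)  = {6, 2, 4, 3, 5, 1}
∂A     = {6, 2, 4, 3, 5}

U open, U⊆A: ∅, {1}. int(A) = ⋃ = {1}
X∖A={3}, int(X∖A)=∅, hence cl(A)={6, 2, 4, 3, 5, 1}
∂A: remove int from cl → {6, 2, 4, 3, 5}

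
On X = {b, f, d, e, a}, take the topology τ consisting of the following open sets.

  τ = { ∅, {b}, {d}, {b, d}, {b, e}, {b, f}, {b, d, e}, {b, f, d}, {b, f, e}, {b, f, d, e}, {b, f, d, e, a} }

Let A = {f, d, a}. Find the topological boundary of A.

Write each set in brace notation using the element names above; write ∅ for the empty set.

{f, a}

open subsets of A: ∅, {d}; so int(A) = {d}
closure: X∖int(X∖A) = X∖{b, e} = {f, d, a}
∂A = {f, d, a} minus {d} = {f, a}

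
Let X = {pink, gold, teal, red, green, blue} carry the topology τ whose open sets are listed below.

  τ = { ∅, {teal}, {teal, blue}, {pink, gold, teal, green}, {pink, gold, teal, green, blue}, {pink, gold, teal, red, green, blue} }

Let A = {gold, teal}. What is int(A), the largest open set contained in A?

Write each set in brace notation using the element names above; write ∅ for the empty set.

{teal}

open subsets of A: ∅, {teal}; so int(A) = {teal}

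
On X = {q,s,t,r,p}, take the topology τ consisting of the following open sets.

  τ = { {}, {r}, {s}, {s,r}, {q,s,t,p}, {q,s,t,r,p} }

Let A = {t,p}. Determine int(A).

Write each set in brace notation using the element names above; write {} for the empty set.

interior: largest open inside A is {} (from {})

{}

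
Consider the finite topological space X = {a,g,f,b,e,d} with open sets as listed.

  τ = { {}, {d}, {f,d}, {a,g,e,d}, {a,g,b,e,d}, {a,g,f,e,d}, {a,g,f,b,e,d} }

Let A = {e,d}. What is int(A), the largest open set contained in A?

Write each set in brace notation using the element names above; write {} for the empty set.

{d}

interior: largest open inside A is {d} (from {}, {d})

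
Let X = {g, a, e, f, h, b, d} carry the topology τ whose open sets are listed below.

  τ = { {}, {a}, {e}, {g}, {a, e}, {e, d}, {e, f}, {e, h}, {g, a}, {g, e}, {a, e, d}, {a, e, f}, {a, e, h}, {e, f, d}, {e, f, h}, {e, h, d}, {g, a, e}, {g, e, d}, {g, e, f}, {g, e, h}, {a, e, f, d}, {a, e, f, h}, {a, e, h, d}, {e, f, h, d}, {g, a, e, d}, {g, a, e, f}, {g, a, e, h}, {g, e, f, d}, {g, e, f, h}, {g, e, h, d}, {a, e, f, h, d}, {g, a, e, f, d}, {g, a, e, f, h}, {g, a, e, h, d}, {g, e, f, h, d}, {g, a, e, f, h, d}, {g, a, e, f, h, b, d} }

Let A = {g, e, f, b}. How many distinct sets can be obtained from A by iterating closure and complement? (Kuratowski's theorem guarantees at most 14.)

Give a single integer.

8

cl via duality: int({a, h, d}) = {a}, so X∖{a} = {g, e, f, h, b, d}
Write k for closure, c for complement:
  1. A     = {g, e, f, b}
  2. kA    = {g, e, f, h, b, d}
  3. cA    = {a, h, d}
  4. ckA   = {a}
  5. kcA   = {a, h, b, d}
  6. kckA  = {a, b}
  7. ckcA  = {g, e, f}
  8. ckckA = {g, e, f, h, d}
applying k or c yields no new set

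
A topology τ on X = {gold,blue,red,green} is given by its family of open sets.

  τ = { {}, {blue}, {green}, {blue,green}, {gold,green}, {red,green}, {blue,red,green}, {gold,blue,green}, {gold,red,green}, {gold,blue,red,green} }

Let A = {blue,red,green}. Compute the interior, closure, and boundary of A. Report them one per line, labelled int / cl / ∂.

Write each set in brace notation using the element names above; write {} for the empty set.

int(A) = {blue,red,green}
cl(A)  = {gold,blue,red,green}
∂A     = {gold}

open subsets of A: {}, {green}, {blue}, {blue,green}, {red,green}, {blue,red,green}; so int(A) = {blue,red,green}
closure: X∖int(X∖A) = X∖{} = {gold,blue,red,green}
∂A = {gold,blue,red,green} minus {blue,red,green} = {gold}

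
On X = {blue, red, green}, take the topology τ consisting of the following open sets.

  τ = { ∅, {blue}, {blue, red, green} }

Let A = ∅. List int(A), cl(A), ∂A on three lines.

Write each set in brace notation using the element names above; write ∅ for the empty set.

U open, U⊆A: ∅. int(A) = ⋃ = ∅
X∖A={blue, red, green}, int(X∖A)={blue, red, green}, hence cl(A)=∅
∂A: remove int from cl → ∅

int(A) = ∅
cl(A)  = ∅
∂A     = ∅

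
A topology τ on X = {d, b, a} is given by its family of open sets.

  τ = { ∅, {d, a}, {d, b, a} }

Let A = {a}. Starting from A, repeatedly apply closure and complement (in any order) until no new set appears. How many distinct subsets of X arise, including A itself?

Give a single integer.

X∖A={d, b}, int(X∖A)=∅, hence cl(A)={d, b, a}
Orbit (k=closure, c=complement):
  1. A     = {a}
  2. kA    = {d, b, a}
  3. cA    = {d, b}
  4. ckA   = ∅
(closed under both — stop)

4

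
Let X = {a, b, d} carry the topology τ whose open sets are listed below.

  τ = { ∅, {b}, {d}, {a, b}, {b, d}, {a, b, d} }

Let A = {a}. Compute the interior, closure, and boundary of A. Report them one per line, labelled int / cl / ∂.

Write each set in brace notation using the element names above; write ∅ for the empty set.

interior: largest open inside A is ∅ (from ∅)
cl via duality: int({b, d}) = {b, d}, so X∖{b, d} = {a}
cl∖int = {a}

int(A) = ∅
cl(A)  = {a}
∂A     = {a}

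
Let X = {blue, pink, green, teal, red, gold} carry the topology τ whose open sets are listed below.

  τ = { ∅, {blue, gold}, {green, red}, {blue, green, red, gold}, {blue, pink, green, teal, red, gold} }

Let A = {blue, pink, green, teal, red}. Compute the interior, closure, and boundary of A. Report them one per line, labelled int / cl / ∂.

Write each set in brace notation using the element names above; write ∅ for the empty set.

int(A) = {green, red}
cl(A)  = {blue, pink, green, teal, red, gold}
∂A     = {blue, pink, teal, gold}

open subsets of A: ∅, {green, red}; so int(A) = {green, red}
closure: X∖int(X∖A) = X∖∅ = {blue, pink, green, teal, red, gold}
∂A = {blue, pink, green, teal, red, gold} minus {green, red} = {blue, pink, teal, gold}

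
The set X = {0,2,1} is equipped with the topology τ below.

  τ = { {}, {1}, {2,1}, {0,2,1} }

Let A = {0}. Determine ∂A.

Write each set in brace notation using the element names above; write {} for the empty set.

{0}

open subsets of A: {}; so int(A) = {}
closure: X∖int(X∖A) = X∖{2,1} = {0}
∂A = {0} minus {} = {0}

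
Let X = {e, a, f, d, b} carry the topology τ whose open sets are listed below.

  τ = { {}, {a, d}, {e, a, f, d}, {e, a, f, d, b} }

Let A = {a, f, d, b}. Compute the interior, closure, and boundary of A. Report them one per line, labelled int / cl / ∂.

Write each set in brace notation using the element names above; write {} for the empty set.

int(A) = {a, d}
cl(A)  = {e, a, f, d, b}
∂A     = {e, f, b}

U open, U⊆A: {}, {a, d}. int(A) = ⋃ = {a, d}
X∖A={e}, int(X∖A)={}, hence cl(A)={e, a, f, d, b}
∂A: remove int from cl → {e, f, b}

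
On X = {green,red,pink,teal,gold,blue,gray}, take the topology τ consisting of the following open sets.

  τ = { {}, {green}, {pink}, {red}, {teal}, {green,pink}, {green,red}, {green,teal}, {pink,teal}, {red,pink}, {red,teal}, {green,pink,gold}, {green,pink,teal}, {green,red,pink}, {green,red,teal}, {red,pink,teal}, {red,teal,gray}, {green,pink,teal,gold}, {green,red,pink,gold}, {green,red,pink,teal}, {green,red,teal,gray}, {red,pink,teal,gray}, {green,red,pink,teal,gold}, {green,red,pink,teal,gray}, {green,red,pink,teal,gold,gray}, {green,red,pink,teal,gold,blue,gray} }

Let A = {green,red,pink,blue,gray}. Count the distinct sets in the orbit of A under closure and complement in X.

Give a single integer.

complement {teal,gold}; its interior {teal}; cl(A) = X∖{teal} = {green,red,pink,gold,blue,gray}
With k = closure, c = complement:
  1. A     = {green,red,pink,blue,gray}
  2. kA    = {green,red,pink,gold,blue,gray}
  3. cA    = {teal,gold}
  4. ckA   = {teal}
  5. kcA   = {teal,gold,blue,gray}
  6. kckA  = {teal,blue,gray}
  7. ckcA  = {green,red,pink}
  8. ckckA = {green,red,pink,gold}
k, c of each give nothing new

8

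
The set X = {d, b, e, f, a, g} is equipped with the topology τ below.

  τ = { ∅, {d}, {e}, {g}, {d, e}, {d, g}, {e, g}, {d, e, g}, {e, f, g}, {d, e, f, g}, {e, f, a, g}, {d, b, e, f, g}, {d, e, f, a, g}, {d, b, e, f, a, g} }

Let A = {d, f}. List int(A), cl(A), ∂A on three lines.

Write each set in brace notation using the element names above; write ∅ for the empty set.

int(A) = {d}
cl(A)  = {d, b, f, a}
∂A     = {b, f, a}

interior: largest open inside A is {d} (from ∅, {d})
cl via duality: int({b, e, a, g}) = {e, g}, so X∖{e, g} = {d, b, f, a}
cl∖int = {b, f, a}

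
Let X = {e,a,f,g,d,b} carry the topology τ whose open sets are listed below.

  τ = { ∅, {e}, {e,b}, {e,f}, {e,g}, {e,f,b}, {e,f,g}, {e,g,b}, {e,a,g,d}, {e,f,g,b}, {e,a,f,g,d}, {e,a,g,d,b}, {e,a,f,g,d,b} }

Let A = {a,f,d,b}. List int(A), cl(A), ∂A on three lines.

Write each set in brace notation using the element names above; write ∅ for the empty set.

int(A) = ∅
cl(A)  = {a,f,d,b}
∂A     = {a,f,d,b}

opens ⊆ A: ∅; union → int = ∅
complement {e,g}; its interior {e,g}; cl(A) = X∖{e,g} = {a,f,d,b}
boundary = {a,f,d,b} ∖ ∅ = {a,f,d,b}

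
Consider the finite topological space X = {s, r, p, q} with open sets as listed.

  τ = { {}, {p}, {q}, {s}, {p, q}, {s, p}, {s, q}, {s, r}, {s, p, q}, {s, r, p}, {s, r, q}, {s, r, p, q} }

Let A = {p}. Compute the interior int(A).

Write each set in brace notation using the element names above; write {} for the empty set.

{p}

opens ⊆ A: {}, {p}; union → int = {p}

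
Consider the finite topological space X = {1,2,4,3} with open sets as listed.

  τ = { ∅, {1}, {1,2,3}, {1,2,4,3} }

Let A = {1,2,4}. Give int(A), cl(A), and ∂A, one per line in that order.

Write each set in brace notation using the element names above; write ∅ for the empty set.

int(A) = {1}
cl(A)  = {1,2,4,3}
∂A     = {2,4,3}

interior: largest open inside A is {1} (from ∅, {1})
cl via duality: int({3}) = ∅, so X∖∅ = {1,2,4,3}
cl∖int = {2,4,3}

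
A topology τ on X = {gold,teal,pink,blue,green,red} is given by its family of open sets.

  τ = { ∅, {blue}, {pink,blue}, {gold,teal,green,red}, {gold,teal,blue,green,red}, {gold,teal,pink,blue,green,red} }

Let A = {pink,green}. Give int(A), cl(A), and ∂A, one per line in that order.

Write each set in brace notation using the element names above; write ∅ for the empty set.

int(A) = ∅
cl(A)  = {gold,teal,pink,green,red}
∂A     = {gold,teal,pink,green,red}

U open, U⊆A: ∅. int(A) = ⋃ = ∅
X∖A={gold,teal,blue,red}, int(X∖A)={blue}, hence cl(A)={gold,teal,pink,green,red}
∂A: remove int from cl → {gold,teal,pink,green,red}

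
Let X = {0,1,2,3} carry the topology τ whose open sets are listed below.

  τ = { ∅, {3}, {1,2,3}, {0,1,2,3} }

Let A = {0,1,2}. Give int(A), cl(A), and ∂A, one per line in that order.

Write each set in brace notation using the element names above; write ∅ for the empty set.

interior: largest open inside A is ∅ (from ∅)
cl via duality: int({3}) = {3}, so X∖{3} = {0,1,2}
cl∖int = {0,1,2}

int(A) = ∅
cl(A)  = {0,1,2}
∂A     = {0,1,2}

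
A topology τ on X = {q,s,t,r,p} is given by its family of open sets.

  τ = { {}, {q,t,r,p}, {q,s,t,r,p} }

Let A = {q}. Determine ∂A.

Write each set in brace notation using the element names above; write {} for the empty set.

{q,s,t,r,p}

U open, U⊆A: {}. int(A) = ⋃ = {}
X∖A={s,t,r,p}, int(X∖A)={}, hence cl(A)={q,s,t,r,p}
∂A: remove int from cl → {q,s,t,r,p}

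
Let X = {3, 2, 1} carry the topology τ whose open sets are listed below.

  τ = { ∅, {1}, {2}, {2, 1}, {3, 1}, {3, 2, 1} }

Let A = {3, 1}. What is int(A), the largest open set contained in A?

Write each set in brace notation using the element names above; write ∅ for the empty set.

U open, U⊆A: ∅, {1}, {3, 1}. int(A) = ⋃ = {3, 1}

{3, 1}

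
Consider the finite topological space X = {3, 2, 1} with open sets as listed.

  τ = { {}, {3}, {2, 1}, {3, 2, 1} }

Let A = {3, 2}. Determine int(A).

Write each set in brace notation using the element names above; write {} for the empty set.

U open, U⊆A: {}, {3}. int(A) = ⋃ = {3}

{3}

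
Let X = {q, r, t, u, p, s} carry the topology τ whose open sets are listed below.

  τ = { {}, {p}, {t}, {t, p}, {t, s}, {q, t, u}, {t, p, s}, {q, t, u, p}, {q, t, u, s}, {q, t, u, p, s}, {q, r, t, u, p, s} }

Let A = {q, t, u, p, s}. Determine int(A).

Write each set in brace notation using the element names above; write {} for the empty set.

{q, t, u, p, s}

opens ⊆ A: {}, {t}, {p}, {t, p}, {t, s}, {q, t, u}, {t, p, s}, {q, t, u, p}, {q, t, u, s}, {q, t, u, p, s}; union → int = {q, t, u, p, s}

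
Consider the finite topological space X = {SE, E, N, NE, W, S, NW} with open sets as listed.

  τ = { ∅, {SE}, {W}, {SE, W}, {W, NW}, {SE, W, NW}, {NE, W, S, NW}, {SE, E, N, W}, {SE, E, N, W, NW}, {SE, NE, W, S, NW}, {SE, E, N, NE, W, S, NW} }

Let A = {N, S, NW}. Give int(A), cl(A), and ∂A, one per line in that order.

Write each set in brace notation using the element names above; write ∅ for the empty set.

int(A) = ∅
cl(A)  = {E, N, NE, S, NW}
∂A     = {E, N, NE, S, NW}

open subsets of A: ∅; so int(A) = ∅
closure: X∖int(X∖A) = X∖{SE, W} = {E, N, NE, S, NW}
∂A = {E, N, NE, S, NW} minus ∅ = {E, N, NE, S, NW}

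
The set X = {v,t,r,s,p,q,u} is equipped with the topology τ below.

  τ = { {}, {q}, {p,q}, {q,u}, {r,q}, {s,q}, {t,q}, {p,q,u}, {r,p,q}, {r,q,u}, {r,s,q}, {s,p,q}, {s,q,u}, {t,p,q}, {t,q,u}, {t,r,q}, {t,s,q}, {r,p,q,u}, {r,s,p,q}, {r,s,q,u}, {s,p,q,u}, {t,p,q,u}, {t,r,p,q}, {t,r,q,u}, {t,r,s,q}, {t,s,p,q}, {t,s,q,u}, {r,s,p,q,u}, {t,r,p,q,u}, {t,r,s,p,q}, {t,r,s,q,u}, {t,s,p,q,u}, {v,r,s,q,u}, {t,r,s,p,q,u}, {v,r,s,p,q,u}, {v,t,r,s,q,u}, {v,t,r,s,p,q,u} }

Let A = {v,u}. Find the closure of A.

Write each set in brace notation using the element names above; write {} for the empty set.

{v,u}

cl via duality: int({t,r,s,p,q}) = {t,r,s,p,q}, so X∖{t,r,s,p,q} = {v,u}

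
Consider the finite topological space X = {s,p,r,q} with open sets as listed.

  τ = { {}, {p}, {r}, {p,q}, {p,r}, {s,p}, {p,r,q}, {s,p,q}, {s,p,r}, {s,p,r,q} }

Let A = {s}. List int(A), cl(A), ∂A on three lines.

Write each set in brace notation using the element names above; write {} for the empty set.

U open, U⊆A: {}. int(A) = ⋃ = {}
X∖A={p,r,q}, int(X∖A)={p,r,q}, hence cl(A)={s}
∂A: remove int from cl → {s}

int(A) = {}
cl(A)  = {s}
∂A     = {s}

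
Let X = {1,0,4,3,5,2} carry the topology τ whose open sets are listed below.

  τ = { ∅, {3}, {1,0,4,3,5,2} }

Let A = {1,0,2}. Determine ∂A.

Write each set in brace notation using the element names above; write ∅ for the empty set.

{1,0,4,5,2}

opens ⊆ A: ∅; union → int = ∅
complement {4,3,5}; its interior {3}; cl(A) = X∖{3} = {1,0,4,5,2}
boundary = {1,0,4,5,2} ∖ ∅ = {1,0,4,5,2}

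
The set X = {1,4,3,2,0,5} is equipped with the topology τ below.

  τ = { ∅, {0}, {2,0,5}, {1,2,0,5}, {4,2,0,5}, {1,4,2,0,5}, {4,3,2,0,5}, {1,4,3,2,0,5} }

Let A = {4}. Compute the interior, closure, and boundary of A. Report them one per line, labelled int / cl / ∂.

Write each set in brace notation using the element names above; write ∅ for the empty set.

int(A) = ∅
cl(A)  = {4,3}
∂A     = {4,3}

open subsets of A: ∅; so int(A) = ∅
closure: X∖int(X∖A) = X∖{1,2,0,5} = {4,3}
∂A = {4,3} minus ∅ = {4,3}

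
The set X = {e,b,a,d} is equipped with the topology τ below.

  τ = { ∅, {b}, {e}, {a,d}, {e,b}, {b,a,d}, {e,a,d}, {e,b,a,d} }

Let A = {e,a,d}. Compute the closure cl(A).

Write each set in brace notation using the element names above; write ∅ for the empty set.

cl via duality: int({b}) = {b}, so X∖{b} = {e,a,d}

{e,a,d}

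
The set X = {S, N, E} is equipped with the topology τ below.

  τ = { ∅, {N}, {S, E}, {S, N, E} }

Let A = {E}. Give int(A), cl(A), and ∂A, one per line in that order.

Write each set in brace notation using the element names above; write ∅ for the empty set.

U open, U⊆A: ∅. int(A) = ⋃ = ∅
X∖A={S, N}, int(X∖A)={N}, hence cl(A)={S, E}
∂A: remove int from cl → {S, E}

int(A) = ∅
cl(A)  = {S, E}
∂A     = {S, E}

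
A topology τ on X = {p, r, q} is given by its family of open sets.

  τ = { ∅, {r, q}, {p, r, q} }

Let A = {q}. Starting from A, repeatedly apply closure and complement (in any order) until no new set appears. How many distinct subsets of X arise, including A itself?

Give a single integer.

X∖A={p, r}, int(X∖A)=∅, hence cl(A)={p, r, q}
Orbit (k=closure, c=complement):
  1. A     = {q}
  2. kA    = {p, r, q}
  3. cA    = {p, r}
  4. ckA   = ∅
(closed under both — stop)

4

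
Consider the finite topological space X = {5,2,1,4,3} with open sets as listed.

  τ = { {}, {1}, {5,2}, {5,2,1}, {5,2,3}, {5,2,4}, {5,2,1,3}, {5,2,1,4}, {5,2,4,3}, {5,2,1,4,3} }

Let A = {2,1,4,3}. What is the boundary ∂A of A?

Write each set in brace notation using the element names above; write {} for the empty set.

open subsets of A: {}, {1}; so int(A) = {1}
closure: X∖int(X∖A) = X∖{} = {5,2,1,4,3}
∂A = {5,2,1,4,3} minus {1} = {5,2,4,3}

{5,2,4,3}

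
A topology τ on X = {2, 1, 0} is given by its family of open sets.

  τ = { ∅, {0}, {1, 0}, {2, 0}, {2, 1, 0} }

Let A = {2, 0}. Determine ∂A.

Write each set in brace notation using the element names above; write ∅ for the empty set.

{1}

opens ⊆ A: ∅, {0}, {2, 0}; union → int = {2, 0}
complement {1}; its interior ∅; cl(A) = X∖∅ = {2, 1, 0}
boundary = {2, 1, 0} ∖ {2, 0} = {1}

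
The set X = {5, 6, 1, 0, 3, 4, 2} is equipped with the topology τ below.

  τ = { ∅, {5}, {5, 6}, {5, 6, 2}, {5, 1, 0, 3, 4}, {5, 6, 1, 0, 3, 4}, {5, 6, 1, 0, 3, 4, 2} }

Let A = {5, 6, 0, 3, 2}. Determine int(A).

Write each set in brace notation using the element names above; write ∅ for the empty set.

{5, 6, 2}

U open, U⊆A: ∅, {5}, {5, 6}, {5, 6, 2}. int(A) = ⋃ = {5, 6, 2}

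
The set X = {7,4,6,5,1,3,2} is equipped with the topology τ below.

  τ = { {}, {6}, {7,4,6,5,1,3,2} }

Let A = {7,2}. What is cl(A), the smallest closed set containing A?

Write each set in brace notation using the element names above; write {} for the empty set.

{7,4,5,1,3,2}

closure: X∖int(X∖A) = X∖{6} = {7,4,5,1,3,2}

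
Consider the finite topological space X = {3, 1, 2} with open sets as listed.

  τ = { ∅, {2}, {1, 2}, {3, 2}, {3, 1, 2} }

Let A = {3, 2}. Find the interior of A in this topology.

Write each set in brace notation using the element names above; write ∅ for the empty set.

open subsets of A: ∅, {2}, {3, 2}; so int(A) = {3, 2}

{3, 2}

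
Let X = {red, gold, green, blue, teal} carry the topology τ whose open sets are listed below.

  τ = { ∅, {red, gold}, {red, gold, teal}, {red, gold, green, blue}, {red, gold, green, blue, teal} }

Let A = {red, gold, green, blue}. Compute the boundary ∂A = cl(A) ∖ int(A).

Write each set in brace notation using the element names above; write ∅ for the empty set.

interior: largest open inside A is {red, gold, green, blue} (from ∅, {red, gold}, {red, gold, green, blue})
cl via duality: int({teal}) = ∅, so X∖∅ = {red, gold, green, blue, teal}
cl∖int = {teal}

{teal}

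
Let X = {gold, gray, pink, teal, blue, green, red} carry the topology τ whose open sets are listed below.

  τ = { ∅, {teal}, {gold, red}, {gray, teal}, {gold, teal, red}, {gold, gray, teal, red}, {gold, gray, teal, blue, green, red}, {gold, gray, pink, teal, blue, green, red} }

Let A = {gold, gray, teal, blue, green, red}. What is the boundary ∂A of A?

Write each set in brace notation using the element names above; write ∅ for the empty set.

{pink}

U open, U⊆A: ∅, {teal}, {gold, red}, {gray, teal}, {gold, teal, red}, {gold, gray, teal, red}, {gold, gray, teal, blue, green, red}. int(A) = ⋃ = {gold, gray, teal, blue, green, red}
X∖A={pink}, int(X∖A)=∅, hence cl(A)={gold, gray, pink, teal, blue, green, red}
∂A: remove int from cl → {pink}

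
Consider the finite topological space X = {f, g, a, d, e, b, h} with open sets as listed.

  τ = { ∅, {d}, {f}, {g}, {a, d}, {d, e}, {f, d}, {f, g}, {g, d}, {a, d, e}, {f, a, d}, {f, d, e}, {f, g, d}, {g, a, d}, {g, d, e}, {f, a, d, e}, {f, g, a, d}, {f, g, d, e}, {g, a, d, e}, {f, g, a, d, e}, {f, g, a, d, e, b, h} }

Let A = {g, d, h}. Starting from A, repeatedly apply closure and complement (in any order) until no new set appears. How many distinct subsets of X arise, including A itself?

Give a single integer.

8

complement {f, a, e, b}; its interior {f}; cl(A) = X∖{f} = {g, a, d, e, b, h}
With k = closure, c = complement:
  1. A     = {g, d, h}
  2. kA    = {g, a, d, e, b, h}
  3. cA    = {f, a, e, b}
  4. ckA   = {f}
  5. kcA   = {f, a, e, b, h}
  6. kckA  = {f, b, h}
  7. ckcA  = {g, d}
  8. ckckA = {g, a, d, e}
k, c of each give nothing new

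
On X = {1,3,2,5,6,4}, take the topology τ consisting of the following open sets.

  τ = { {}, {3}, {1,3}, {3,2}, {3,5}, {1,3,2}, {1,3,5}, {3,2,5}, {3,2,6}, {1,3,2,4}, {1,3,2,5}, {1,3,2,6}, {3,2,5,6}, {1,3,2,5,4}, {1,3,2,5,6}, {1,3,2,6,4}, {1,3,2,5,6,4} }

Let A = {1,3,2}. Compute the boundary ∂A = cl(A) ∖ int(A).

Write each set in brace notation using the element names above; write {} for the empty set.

{5,6,4}

U open, U⊆A: {}, {3}, {1,3}, {3,2}, {1,3,2}. int(A) = ⋃ = {1,3,2}
X∖A={5,6,4}, int(X∖A)={}, hence cl(A)={1,3,2,5,6,4}
∂A: remove int from cl → {5,6,4}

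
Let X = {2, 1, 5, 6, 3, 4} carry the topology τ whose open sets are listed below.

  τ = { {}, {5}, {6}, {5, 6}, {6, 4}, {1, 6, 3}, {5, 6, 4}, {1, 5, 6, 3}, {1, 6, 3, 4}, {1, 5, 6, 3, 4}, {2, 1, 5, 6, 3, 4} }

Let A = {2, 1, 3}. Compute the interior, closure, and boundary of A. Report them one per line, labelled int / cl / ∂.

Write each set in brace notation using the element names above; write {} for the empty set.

opens ⊆ A: {}; union → int = {}
complement {5, 6, 4}; its interior {5, 6, 4}; cl(A) = X∖{5, 6, 4} = {2, 1, 3}
boundary = {2, 1, 3} ∖ {} = {2, 1, 3}

int(A) = {}
cl(A)  = {2, 1, 3}
∂A     = {2, 1, 3}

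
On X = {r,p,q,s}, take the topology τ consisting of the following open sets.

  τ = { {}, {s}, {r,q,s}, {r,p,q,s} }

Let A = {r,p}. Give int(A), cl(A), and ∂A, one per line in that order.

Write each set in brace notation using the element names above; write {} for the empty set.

int(A) = {}
cl(A)  = {r,p,q}
∂A     = {r,p,q}

open subsets of A: {}; so int(A) = {}
closure: X∖int(X∖A) = X∖{s} = {r,p,q}
∂A = {r,p,q} minus {} = {r,p,q}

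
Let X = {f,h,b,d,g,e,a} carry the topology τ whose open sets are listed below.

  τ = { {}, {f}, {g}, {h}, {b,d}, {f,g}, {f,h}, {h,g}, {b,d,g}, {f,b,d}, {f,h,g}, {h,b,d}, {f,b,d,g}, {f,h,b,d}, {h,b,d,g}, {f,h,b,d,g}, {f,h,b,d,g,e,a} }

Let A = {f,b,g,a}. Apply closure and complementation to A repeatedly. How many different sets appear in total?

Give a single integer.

complement {h,d,e}; its interior {h}; cl(A) = X∖{h} = {f,b,d,g,e,a}
With k = closure, c = complement:
  1. A     = {f,b,g,a}
  2. kA    = {f,b,d,g,e,a}
  3. cA    = {h,d,e}
  4. ckA   = {h}
  5. kcA   = {h,b,d,e,a}
  6. kckA  = {h,e,a}
  7. ckcA  = {f,g}
  8. ckckA = {f,b,d,g}
  9. kckcA = {f,g,e,a}
  10. ckckcA = {h,b,d}
k, c of each give nothing new

10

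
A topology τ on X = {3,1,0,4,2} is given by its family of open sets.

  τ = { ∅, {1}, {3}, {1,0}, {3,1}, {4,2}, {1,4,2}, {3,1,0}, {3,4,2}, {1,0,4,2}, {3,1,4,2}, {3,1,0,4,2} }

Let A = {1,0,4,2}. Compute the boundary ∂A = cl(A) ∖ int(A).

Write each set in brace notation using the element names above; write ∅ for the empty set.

∅

open subsets of A: ∅, {1}, {4,2}, {1,0}, {1,4,2}, {1,0,4,2}; so int(A) = {1,0,4,2}
closure: X∖int(X∖A) = X∖{3} = {1,0,4,2}
∂A = {1,0,4,2} minus {1,0,4,2} = ∅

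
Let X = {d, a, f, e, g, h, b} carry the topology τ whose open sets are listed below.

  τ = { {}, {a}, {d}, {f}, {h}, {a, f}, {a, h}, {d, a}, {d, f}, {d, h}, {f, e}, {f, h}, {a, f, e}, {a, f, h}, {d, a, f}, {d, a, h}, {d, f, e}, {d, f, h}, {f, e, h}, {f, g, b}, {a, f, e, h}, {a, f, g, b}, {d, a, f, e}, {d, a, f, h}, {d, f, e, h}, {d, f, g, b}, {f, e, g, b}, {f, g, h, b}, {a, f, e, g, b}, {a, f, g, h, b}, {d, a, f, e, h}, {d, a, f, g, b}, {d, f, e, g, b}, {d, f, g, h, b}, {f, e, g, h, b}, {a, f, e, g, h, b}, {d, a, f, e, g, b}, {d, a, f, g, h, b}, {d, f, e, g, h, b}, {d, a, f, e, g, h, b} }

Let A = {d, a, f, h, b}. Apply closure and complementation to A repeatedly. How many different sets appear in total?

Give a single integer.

6

complement {e, g}; its interior {}; cl(A) = X∖{} = {d, a, f, e, g, h, b}
With k = closure, c = complement:
  1. A     = {d, a, f, h, b}
  2. kA    = {d, a, f, e, g, h, b}
  3. cA    = {e, g}
  4. ckA   = {}
  5. kcA   = {e, g, b}
  6. ckcA  = {d, a, f, h}
k, c of each give nothing new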